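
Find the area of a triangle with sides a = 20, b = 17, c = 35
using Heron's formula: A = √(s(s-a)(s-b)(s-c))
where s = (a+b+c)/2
s = (20 + 17 + 35)/2 = 72/2 = 36
s − a = 16, s − b = 19, s − c = 1
s(s−a)(s−b)(s−c) = 36·16·19·1 = 10944
Area = √10944 ≈ 104.614

s = 36.0, Area = 104.6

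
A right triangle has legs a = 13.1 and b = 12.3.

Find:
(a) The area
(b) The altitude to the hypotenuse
(a) The legs are perpendicular, so Area = ½·a·b = ½·13.1·12.3 = ½·161.13 = 80.565
(b) Hypotenuse c = √(a² + b²) = √(171.61 + 151.29) = √322.9 ≈ 17.9694
    Area = ½·c·h_c  ⇒  h_c = 2·Area/c = 161.13/17.9694 ≈ 8.9669

Area = 80.565, h_c = 8.967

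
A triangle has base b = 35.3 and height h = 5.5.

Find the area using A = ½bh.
A = ½·b·h = ½·35.3·5.5 = ½·194.15 = 97.075

Area = 97.075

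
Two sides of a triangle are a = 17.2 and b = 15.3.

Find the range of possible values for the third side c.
Triangle inequality: |a − b| < c < a + b
|a − b| = |17.2 − 15.3| = 1.9
a + b = 17.2 + 15.3 = 32.5

1.9 < c < 32.5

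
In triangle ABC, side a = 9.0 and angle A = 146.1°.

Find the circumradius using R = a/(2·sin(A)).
R = a/(2·sin(A)) = 9.0/(2·sin(146.1°))
sin(146.1°) ≈ 0.557745
R ≈ 9.0/(2·0.557745) = 9.0/1.11549 ≈ 8.0682

R = 8.068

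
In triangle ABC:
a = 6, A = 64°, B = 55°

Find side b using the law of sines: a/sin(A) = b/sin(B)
a/sin(A) = b/sin(B)  ⇒  b = a·sin(B)/sin(A) = 6·sin(55°)/sin(64°)
sin(55°) ≈ 0.819152, sin(64°) ≈ 0.898794
b ≈ 6·0.819152/0.898794 ≈ 4.91491/0.898794 ≈ 5.46834

b = 5.468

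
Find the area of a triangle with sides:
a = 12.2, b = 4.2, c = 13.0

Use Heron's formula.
s = (12.2 + 4.2 + 13.0)/2 = 29.4/2 = 14.7
s − a = 2.5, s − b = 10.5, s − c = 1.7
s(s−a)(s−b)(s−c) = 14.7·2.5·10.5·1.7 ≈ 655.987
Area = √655.987 ≈ 25.6123

Area = 25.61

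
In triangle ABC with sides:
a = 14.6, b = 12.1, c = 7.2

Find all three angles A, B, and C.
Law of cosines for each angle (a² = 213.16, b² = 146.41, c² = 51.84):
cos(A) = (b² + c² − a²)/(2bc) = (146.41 + 51.84 − 213.16)/(2·12.1·7.2) = -14.91/174.24 ≈ -0.0855716  ⇒  A ≈ 94.9089°
cos(B) = (a² + c² − b²)/(2ac) = (213.16 + 51.84 − 146.41)/(2·14.6·7.2) = 118.59/210.24 ≈ 0.56407  ⇒  B ≈ 55.6623°
cos(C) = (a² + b² − c²)/(2ab) = (213.16 + 146.41 − 51.84)/(2·14.6·12.1) = 307.73/353.32 ≈ 0.870967  ⇒  C ≈ 29.4288°
Check: A + B + C ≈ 180°

A = 94.91°, B = 55.66°, C = 29.43°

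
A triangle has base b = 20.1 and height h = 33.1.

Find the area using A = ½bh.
A = ½·b·h = ½·20.1·33.1 = ½·665.31 = 332.655

Area = 332.655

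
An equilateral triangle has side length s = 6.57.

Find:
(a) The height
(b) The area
(a) The height splits the triangle into two 30-60-90 halves: h = s·√3/2 = 6.57·1.73205/2 ≈ 11.3796/2 ≈ 5.68979
(b) Area = (√3/4)·s² = (√3/4)·6.57² = (√3/4)·43.1649 ≈ 0.433013·43.1649 ≈ 18.6909

Height = 5.69, Area = 18.69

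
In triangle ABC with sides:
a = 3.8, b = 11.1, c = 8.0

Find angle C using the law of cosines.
c² = a² + b² − 2ab·cos(C)  ⇒  cos(C) = (a² + b² − c²)/(2ab)
cos(C) = (3.8² + 11.1² − 8.0²)/(2·3.8·11.1) = (14.44 + 123.21 − 64)/84.36 = 73.65/84.36 ≈ 0.873044
C = arccos(0.873044) ≈ 29.1857°

C = 29.19°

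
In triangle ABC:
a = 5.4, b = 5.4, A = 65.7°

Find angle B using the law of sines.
a/sin(A) = b/sin(B)  ⇒  sin(B) = b·sin(A)/a = 5.4·sin(65.7°)/5.4
sin(65.7°) ≈ 0.911403
sin(B) ≈ 5.4·0.911403/5.4 ≈ 4.92158/5.4 ≈ 0.911403
B = arcsin(0.911403) ≈ 65.7°
(Since b ≤ a we need B ≤ A, so the obtuse alternative 180° − 65.7° ≈ 114.3° is rejected.)

B = 65.7°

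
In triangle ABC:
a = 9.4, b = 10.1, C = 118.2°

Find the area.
Two sides and the included angle (SAS): A = ½·a·b·sin(C) = ½·9.4·10.1·sin(118.2°)
sin(118.2°) ≈ 0.881303
A ≈ ½·94.94·0.881303 = 47.47·0.881303 ≈ 41.8355

Area = 41.84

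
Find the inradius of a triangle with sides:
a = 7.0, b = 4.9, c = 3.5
r = Area/s where s is the semi-perimeter.
s = (7.0 + 4.9 + 3.5)/2 = 15.4/2 = 7.7
Area = √(s(s−a)(s−b)(s−c)) = √(7.7·0.7·2.8·4.2) ≈ √63.3864 ≈ 7.96156
r ≈ 7.96156/7.7 ≈ 1.03397

r = 1.034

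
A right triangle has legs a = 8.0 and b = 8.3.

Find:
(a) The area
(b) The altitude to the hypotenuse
(a) The legs are perpendicular, so Area = ½·a·b = ½·8.0·8.3 = ½·66.4 = 33.2
(b) Hypotenuse c = √(a² + b²) = √(64 + 68.89) = √132.89 ≈ 11.5278
    Area = ½·c·h_c  ⇒  h_c = 2·Area/c = 66.4/11.5278 ≈ 5.75999

Area = 33.2, h_c = 5.76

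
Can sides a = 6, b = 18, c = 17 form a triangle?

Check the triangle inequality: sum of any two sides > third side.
a + b vs c: 6 + 18 = 24 > 17  ✓
a + c vs b: 6 + 17 = 23 > 18  ✓
b + c vs a: 18 + 17 = 35 > 6  ✓

Yes, triangle inequality satisfied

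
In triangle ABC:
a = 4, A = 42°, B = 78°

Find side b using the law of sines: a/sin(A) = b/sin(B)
a/sin(A) = b/sin(B)  ⇒  b = a·sin(B)/sin(A) = 4·sin(78°)/sin(42°)
sin(78°) ≈ 0.978148, sin(42°) ≈ 0.669131
b ≈ 4·0.978148/0.669131 ≈ 3.91259/0.669131 ≈ 5.84727

b = 5.847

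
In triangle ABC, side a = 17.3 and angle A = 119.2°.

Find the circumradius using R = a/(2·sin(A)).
R = a/(2·sin(A)) = 17.3/(2·sin(119.2°))
sin(119.2°) ≈ 0.872922
R ≈ 17.3/(2·0.872922) = 17.3/1.74584 ≈ 9.90925

R = 9.909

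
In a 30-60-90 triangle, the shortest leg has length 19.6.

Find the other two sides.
In a 30-60-90 triangle the sides are in ratio 1 : √3 : 2 (short leg : long leg : hypotenuse).
Long leg = 19.6·√3 ≈ 19.6·1.73205 ≈ 33.9482
Hypotenuse = 2·19.6 = 39.2

Long leg = 19.6√3 = 33.95, Hypotenuse = 39.2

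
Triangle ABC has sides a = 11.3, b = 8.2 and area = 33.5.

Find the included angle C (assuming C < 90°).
Area = ½·a·b·sin(C)  ⇒  sin(C) = 2·Area/(a·b) = 2·33.5/(11.3·8.2) = 67/92.66 ≈ 0.723074
C = arcsin(0.723074) ≈ 46.3088° (taking the acute solution since C < 90°)

C = 46.31°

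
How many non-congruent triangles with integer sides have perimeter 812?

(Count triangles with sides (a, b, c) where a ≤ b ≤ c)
Let a ≤ b ≤ c with a + b + c = 812. The only binding inequality is a + b > c, i.e. 812 − c > c, so c < 812/2; and c ≥ 812/3 since c is the largest side.
So 271 ≤ c ≤ 405. For each c, b runs from ⌈(812 − c)/2⌉ up to c (then a = 812 − b − c satisfies 1 ≤ a ≤ b automatically), giving c − ⌈(812 − c)/2⌉ + 1 choices.
Summing over c: 1 + 3 + 4 + 6 + … + 201 + 202  (135 terms, c = 271, …, 405) = 13736
Check (closed form: nearest integer to p²/48 for even p, (p+3)²/48 for odd p): 812²/48 = 659344/48 ≈ 13736.33 → 13736

13736 triangles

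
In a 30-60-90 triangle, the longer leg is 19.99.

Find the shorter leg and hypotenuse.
In a 30-60-90 triangle the sides are in ratio 1 : √3 : 2, so short leg = long leg/√3 and hypotenuse = 2·(short leg).
Short leg = 19.99/√3 ≈ 19.99/1.73205 ≈ 11.5412
Hypotenuse = 2·11.5412 ≈ 23.0825

Short leg = 11.54, Hypotenuse = 23.08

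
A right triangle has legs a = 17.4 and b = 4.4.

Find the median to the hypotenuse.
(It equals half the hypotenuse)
Hypotenuse c = √(a² + b²) = √(302.76 + 19.36) = √322.12 ≈ 17.9477
Median to hypotenuse = c/2 ≈ 17.9477/2 ≈ 8.97385

Median = 8.974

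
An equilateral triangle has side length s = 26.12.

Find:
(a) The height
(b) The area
(a) The height splits the triangle into two 30-60-90 halves: h = s·√3/2 = 26.12·1.73205/2 ≈ 45.2412/2 ≈ 22.6206
(b) Area = (√3/4)·s² = (√3/4)·26.12² = (√3/4)·682.2544 ≈ 0.433013·682.2544 ≈ 295.425

Height = 22.62, Area = 295.4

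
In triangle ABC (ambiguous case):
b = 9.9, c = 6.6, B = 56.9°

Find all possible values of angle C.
b/sin(B) = c/sin(C)  ⇒  sin(C) = c·sin(B)/b = 6.6·sin(56.9°)/9.9
sin(56.9°) ≈ 0.837719
sin(C) ≈ 6.6·0.837719/9.9 ≈ 5.52894/9.9 ≈ 0.558479
Candidate 1: C₁ = arcsin(0.558479) ≈ 33.9507°  →  A = 180° − 56.9° − 33.9507° ≈ 89.1493° > 0, valid
Candidate 2: C₂ = 180° − C₁ ≈ 146.049°  →  A = 180° − 56.9° − 146.049° ≈ -22.9493° ≤ 0, not a valid triangle

C = 33.95° (one solution)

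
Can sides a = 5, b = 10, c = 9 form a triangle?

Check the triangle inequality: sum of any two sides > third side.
a + b vs c: 5 + 10 = 15 > 9  ✓
a + c vs b: 5 + 9 = 14 > 10  ✓
b + c vs a: 10 + 9 = 19 > 5  ✓

Yes, triangle inequality satisfied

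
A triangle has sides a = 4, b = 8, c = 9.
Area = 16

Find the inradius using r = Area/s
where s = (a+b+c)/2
s = (4 + 8 + 9)/2 = 21/2 = 10.5
r = Area/s = 16/10.5 ≈ 1.52381

r = 1.524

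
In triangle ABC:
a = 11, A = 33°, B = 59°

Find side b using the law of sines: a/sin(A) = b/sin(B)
a/sin(A) = b/sin(B)  ⇒  b = a·sin(B)/sin(A) = 11·sin(59°)/sin(33°)
sin(59°) ≈ 0.857167, sin(33°) ≈ 0.544639
b ≈ 11·0.857167/0.544639 ≈ 9.42884/0.544639 ≈ 17.3121

b = 17.31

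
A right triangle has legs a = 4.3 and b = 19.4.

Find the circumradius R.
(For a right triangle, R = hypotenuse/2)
Hypotenuse c = √(a² + b²) = √(18.49 + 376.36) = √394.85 ≈ 19.8708
R = c/2 ≈ 19.8708/2 ≈ 9.93542

R = 9.935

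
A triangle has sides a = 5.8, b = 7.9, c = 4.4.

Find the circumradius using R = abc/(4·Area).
First find the area with Heron's formula.
s = (5.8 + 7.9 + 4.4)/2 = 9.05
Area = √(s(s−a)(s−b)(s−c)) = √(9.05·3.25·1.15·4.65) ≈ √157.283 ≈ 12.5413
abc = 5.8·7.9·4.4 = 201.608
R = abc/(4·Area) ≈ 201.608/(4·12.5413) = 201.608/50.1651 ≈ 4.01889

R = 4.019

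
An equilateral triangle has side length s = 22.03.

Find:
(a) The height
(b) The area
(a) The height splits the triangle into two 30-60-90 halves: h = s·√3/2 = 22.03·1.73205/2 ≈ 38.1571/2 ≈ 19.0785
(b) Area = (√3/4)·s² = (√3/4)·22.03² = (√3/4)·485.3209 ≈ 0.433013·485.3209 ≈ 210.15

Height = 19.08, Area = 210.2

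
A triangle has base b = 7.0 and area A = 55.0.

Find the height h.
A = ½·b·h  ⇒  h = 2A/b = 2·55.0/7.0 = 110/7.0 ≈ 15.7143

h = 15.71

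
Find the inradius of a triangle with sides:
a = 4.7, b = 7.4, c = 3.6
r = Area/s where s is the semi-perimeter.
s = (4.7 + 7.4 + 3.6)/2 = 15.7/2 = 7.85
Area = √(s(s−a)(s−b)(s−c)) = √(7.85·3.15·0.45·4.25) ≈ √47.2913 ≈ 6.87687
r ≈ 6.87687/7.85 ≈ 0.876034

r = 0.876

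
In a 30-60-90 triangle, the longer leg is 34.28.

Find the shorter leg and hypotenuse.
In a 30-60-90 triangle the sides are in ratio 1 : √3 : 2, so short leg = long leg/√3 and hypotenuse = 2·(short leg).
Short leg = 34.28/√3 ≈ 34.28/1.73205 ≈ 19.7916
Hypotenuse = 2·19.7916 ≈ 39.5831

Short leg = 19.79, Hypotenuse = 39.58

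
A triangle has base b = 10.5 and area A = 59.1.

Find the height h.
A = ½·b·h  ⇒  h = 2A/b = 2·59.1/10.5 = 118.2/10.5 ≈ 11.2571

h = 11.26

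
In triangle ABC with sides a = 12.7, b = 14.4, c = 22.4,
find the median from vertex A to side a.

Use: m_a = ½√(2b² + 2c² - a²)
m_a = ½√(2·14.4² + 2·22.4² − 12.7²) = ½√(2·207.36 + 2·501.76 − 161.29) = ½√(414.72 + 1003.52 − 161.29) = ½√1256.95
√1256.95 ≈ 35.4535, so m_a ≈ 17.7267

m_a = 17.73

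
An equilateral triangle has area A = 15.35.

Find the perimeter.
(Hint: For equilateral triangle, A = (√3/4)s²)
A = (√3/4)s²  ⇒  s² = 4A/√3 = 4·15.35/√3 = 61.4/1.73205 ≈ 35.4493
s ≈ √35.4493 ≈ 5.95393
Perimeter = 3s ≈ 3·5.95393 ≈ 17.8618

Perimeter = 17.86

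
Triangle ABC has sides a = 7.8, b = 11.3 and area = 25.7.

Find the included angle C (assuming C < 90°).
Area = ½·a·b·sin(C)  ⇒  sin(C) = 2·Area/(a·b) = 2·25.7/(7.8·11.3) = 51.4/88.14 ≈ 0.583163
C = arcsin(0.583163) ≈ 35.6733° (taking the acute solution since C < 90°)

C = 35.67°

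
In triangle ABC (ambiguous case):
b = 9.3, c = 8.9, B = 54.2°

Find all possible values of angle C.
b/sin(B) = c/sin(C)  ⇒  sin(C) = c·sin(B)/b = 8.9·sin(54.2°)/9.3
sin(54.2°) ≈ 0.811064
sin(C) ≈ 8.9·0.811064/9.3 ≈ 7.21847/9.3 ≈ 0.776179
Candidate 1: C₁ = arcsin(0.776179) ≈ 50.9121°  →  A = 180° − 54.2° − 50.9121° ≈ 74.8879° > 0, valid
Candidate 2: C₂ = 180° − C₁ ≈ 129.088°  →  A = 180° − 54.2° − 129.088° ≈ -3.2879° ≤ 0, not a valid triangle

C = 50.91° (one solution)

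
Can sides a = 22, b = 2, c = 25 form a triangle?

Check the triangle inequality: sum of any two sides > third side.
a + b vs c: 22 + 2 = 24 ≤ 25  ✗
a + c vs b: 22 + 25 = 47 > 2  ✓
b + c vs a: 2 + 25 = 27 > 22  ✓

No: 22 + 2 = 24 is not > 25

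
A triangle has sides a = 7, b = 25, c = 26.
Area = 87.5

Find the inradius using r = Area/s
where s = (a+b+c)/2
s = (7 + 25 + 26)/2 = 58/2 = 29
r = Area/s = 87.5/29 ≈ 3.01724

r = 3.017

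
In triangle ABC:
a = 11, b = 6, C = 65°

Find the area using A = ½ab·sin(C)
A = ½·a·b·sin(C) = ½·11·6·sin(65°)
sin(65°) ≈ 0.906308
A ≈ ½·66·0.906308 = 33·0.906308 ≈ 29.9082

Area = 29.91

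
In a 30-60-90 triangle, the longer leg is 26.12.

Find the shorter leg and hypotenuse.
In a 30-60-90 triangle the sides are in ratio 1 : √3 : 2, so short leg = long leg/√3 and hypotenuse = 2·(short leg).
Short leg = 26.12/√3 ≈ 26.12/1.73205 ≈ 15.0804
Hypotenuse = 2·15.0804 ≈ 30.1608

Short leg = 15.08, Hypotenuse = 30.16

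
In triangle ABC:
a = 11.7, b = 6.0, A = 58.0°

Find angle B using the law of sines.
a/sin(A) = b/sin(B)  ⇒  sin(B) = b·sin(A)/a = 6.0·sin(58.0°)/11.7
sin(58.0°) ≈ 0.848048
sin(B) ≈ 6.0·0.848048/11.7 ≈ 5.08829/11.7 ≈ 0.434896
B = arcsin(0.434896) ≈ 25.7787°
(Since b ≤ a we need B ≤ A, so the obtuse alternative 180° − 25.7787° ≈ 154.221° is rejected.)

B = 25.78°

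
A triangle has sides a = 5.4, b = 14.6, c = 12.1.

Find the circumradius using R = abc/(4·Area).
First find the area with Heron's formula.
s = (5.4 + 14.6 + 12.1)/2 = 16.05
Area = √(s(s−a)(s−b)(s−c)) = √(16.05·10.65·1.45·3.95) ≈ √979.016 ≈ 31.2892
abc = 5.4·14.6·12.1 = 953.964
R = abc/(4·Area) ≈ 953.964/(4·31.2892) = 953.964/125.157 ≈ 7.62214

R = 7.622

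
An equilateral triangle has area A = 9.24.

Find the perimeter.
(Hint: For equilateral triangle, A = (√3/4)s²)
A = (√3/4)s²  ⇒  s² = 4A/√3 = 4·9.24/√3 = 36.96/1.73205 ≈ 21.3389
s ≈ √21.3389 ≈ 4.6194
Perimeter = 3s ≈ 3·4.6194 ≈ 13.8582

Perimeter = 13.86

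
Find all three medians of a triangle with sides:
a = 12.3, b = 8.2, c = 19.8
Median formula: m_a = ½√(2b² + 2c² − a²) (and cyclically). a² = 151.29, b² = 67.24, c² = 392.04.
m_a = ½√(2·67.24 + 2·392.04 − 151.29) = ½√767.27 ≈ ½·27.6996 ≈ 13.8498
m_b = ½√(2·151.29 + 2·392.04 − 67.24) = ½√1019.42 ≈ ½·31.9284 ≈ 15.9642
m_c = ½√(2·151.29 + 2·67.24 − 392.04) = ½√45.02 ≈ ½·6.70969 ≈ 3.35485

m_a = 13.85, m_b = 15.96, m_c = 3.355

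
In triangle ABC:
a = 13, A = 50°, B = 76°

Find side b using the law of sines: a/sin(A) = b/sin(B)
a/sin(A) = b/sin(B)  ⇒  b = a·sin(B)/sin(A) = 13·sin(76°)/sin(50°)
sin(76°) ≈ 0.970296, sin(50°) ≈ 0.766044
b ≈ 13·0.970296/0.766044 ≈ 12.6138/0.766044 ≈ 16.4662

b = 16.47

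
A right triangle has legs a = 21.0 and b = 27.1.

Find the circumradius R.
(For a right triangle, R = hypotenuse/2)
Hypotenuse c = √(a² + b²) = √(441 + 734.41) = √1175.41 ≈ 34.2843
R = c/2 ≈ 34.2843/2 ≈ 17.1421

R = 17.14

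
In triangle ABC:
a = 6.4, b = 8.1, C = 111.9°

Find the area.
Two sides and the included angle (SAS): A = ½·a·b·sin(C) = ½·6.4·8.1·sin(111.9°)
sin(111.9°) ≈ 0.927836
A ≈ ½·51.84·0.927836 = 25.92·0.927836 ≈ 24.0495

Area = 24.05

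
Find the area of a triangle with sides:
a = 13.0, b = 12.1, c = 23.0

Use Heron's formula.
s = (13.0 + 12.1 + 23.0)/2 = 48.1/2 = 24.05
s − a = 11.05, s − b = 11.95, s − c = 1.05
s(s−a)(s−b)(s−c) = 24.05·11.05·11.95·1.05 ≈ 3334.53
Area = √3334.53 ≈ 57.7454

Area = 57.75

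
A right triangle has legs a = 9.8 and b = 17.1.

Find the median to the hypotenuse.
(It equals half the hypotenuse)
Hypotenuse c = √(a² + b²) = √(96.04 + 292.41) = √388.45 ≈ 19.7091
Median to hypotenuse = c/2 ≈ 19.7091/2 ≈ 9.85457

Median = 9.855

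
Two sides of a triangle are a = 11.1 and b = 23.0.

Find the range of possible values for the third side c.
Triangle inequality: |a − b| < c < a + b
|a − b| = |11.1 − 23.0| = 11.9
a + b = 11.1 + 23.0 = 34.1

11.9 < c < 34.1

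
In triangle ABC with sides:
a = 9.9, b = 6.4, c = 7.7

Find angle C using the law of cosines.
c² = a² + b² − 2ab·cos(C)  ⇒  cos(C) = (a² + b² − c²)/(2ab)
cos(C) = (9.9² + 6.4² − 7.7²)/(2·9.9·6.4) = (98.01 + 40.96 − 59.29)/126.72 = 79.68/126.72 ≈ 0.628788
C = arccos(0.628788) ≈ 51.0392°

C = 51.04°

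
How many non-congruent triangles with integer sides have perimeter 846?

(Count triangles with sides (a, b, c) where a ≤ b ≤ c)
Let a ≤ b ≤ c with a + b + c = 846. The only binding inequality is a + b > c, i.e. 846 − c > c, so c < 846/2; and c ≥ 846/3 since c is the largest side.
So 282 ≤ c ≤ 422. For each c, b runs from ⌈(846 − c)/2⌉ up to c (then a = 846 − b − c satisfies 1 ≤ a ≤ b automatically), giving c − ⌈(846 − c)/2⌉ + 1 choices.
Summing over c: 1 + 2 + 4 + 5 + … + 209 + 211  (141 terms, c = 282, …, 422) = 14911
Check (closed form: nearest integer to p²/48 for even p, (p+3)²/48 for odd p): 846²/48 = 715716/48 ≈ 14910.75 → 14911

14911 triangles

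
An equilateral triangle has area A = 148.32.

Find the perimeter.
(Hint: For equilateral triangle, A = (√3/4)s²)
A = (√3/4)s²  ⇒  s² = 4A/√3 = 4·148.32/√3 = 593.28/1.73205 ≈ 342.53
s ≈ √342.53 ≈ 18.5076
Perimeter = 3s ≈ 3·18.5076 ≈ 55.5227

Perimeter = 55.52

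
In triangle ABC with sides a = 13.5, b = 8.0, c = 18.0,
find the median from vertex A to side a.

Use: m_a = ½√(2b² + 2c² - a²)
m_a = ½√(2·8.0² + 2·18.0² − 13.5²) = ½√(2·64 + 2·324 − 182.25) = ½√(128 + 648 − 182.25) = ½√593.75
√593.75 ≈ 24.367, so m_a ≈ 12.1835

m_a = 12.18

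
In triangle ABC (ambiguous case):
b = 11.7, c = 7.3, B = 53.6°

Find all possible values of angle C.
b/sin(B) = c/sin(C)  ⇒  sin(C) = c·sin(B)/b = 7.3·sin(53.6°)/11.7
sin(53.6°) ≈ 0.804894
sin(C) ≈ 7.3·0.804894/11.7 ≈ 5.87572/11.7 ≈ 0.502199
Candidate 1: C₁ = arcsin(0.502199) ≈ 30.1456°  →  A = 180° − 53.6° − 30.1456° ≈ 96.2544° > 0, valid
Candidate 2: C₂ = 180° − C₁ ≈ 149.854°  →  A = 180° − 53.6° − 149.854° ≈ -23.4544° ≤ 0, not a valid triangle

C = 30.15° (one solution)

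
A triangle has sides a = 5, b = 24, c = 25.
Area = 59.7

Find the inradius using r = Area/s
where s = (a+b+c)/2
s = (5 + 24 + 25)/2 = 54/2 = 27
r = Area/s = 59.7/27 ≈ 2.21111

r = 2.211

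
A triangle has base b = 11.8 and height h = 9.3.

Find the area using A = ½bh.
A = ½·b·h = ½·11.8·9.3 = ½·109.74 = 54.87

Area = 54.87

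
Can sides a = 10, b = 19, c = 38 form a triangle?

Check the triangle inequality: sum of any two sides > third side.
a + b vs c: 10 + 19 = 29 ≤ 38  ✗
a + c vs b: 10 + 38 = 48 > 19  ✓
b + c vs a: 19 + 38 = 57 > 10  ✓

No: 10 + 19 = 29 is not > 38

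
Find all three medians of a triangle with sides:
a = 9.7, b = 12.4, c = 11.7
Median formula: m_a = ½√(2b² + 2c² − a²) (and cyclically). a² = 94.09, b² = 153.76, c² = 136.89.
m_a = ½√(2·153.76 + 2·136.89 − 94.09) = ½√487.21 ≈ ½·22.0728 ≈ 11.0364
m_b = ½√(2·94.09 + 2·136.89 − 153.76) = ½√308.2 ≈ ½·17.5556 ≈ 8.77781
m_c = ½√(2·94.09 + 2·153.76 − 136.89) = ½√358.81 ≈ ½·18.9423 ≈ 9.47114

m_a = 11.04, m_b = 8.778, m_c = 9.471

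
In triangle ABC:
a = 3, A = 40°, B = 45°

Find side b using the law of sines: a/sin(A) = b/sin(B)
a/sin(A) = b/sin(B)  ⇒  b = a·sin(B)/sin(A) = 3·sin(45°)/sin(40°)
sin(45°) ≈ 0.707107, sin(40°) ≈ 0.642788
b ≈ 3·0.707107/0.642788 ≈ 2.12132/0.642788 ≈ 3.30019

b = 3.3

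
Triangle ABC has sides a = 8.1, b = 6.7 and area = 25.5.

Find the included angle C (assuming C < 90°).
Area = ½·a·b·sin(C)  ⇒  sin(C) = 2·Area/(a·b) = 2·25.5/(8.1·6.7) = 51/54.27 ≈ 0.939746
C = arcsin(0.939746) ≈ 70.0089° (taking the acute solution since C < 90°)

C = 70.01°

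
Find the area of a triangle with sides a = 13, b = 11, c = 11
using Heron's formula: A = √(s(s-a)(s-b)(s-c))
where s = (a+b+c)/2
s = (13 + 11 + 11)/2 = 35/2 = 17.5
s − a = 4.5, s − b = 6.5, s − c = 6.5
s(s−a)(s−b)(s−c) = 17.5·4.5·6.5·6.5 = 3327.1875
Area = √3327.1875 ≈ 57.6818

s = 17.5, Area = 57.68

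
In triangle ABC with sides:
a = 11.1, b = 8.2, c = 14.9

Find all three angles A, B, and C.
Law of cosines for each angle (a² = 123.21, b² = 67.24, c² = 222.01):
cos(A) = (b² + c² − a²)/(2bc) = (67.24 + 222.01 − 123.21)/(2·8.2·14.9) = 166.04/244.36 ≈ 0.679489  ⇒  A ≈ 47.1963°
cos(B) = (a² + c² − b²)/(2ac) = (123.21 + 222.01 − 67.24)/(2·11.1·14.9) = 277.98/330.78 ≈ 0.840377  ⇒  B ≈ 32.82°
cos(C) = (a² + b² − c²)/(2ab) = (123.21 + 67.24 − 222.01)/(2·11.1·8.2) = -31.56/182.04 ≈ -0.173368  ⇒  C ≈ 99.9837°
Check: A + B + C ≈ 180°

A = 47.2°, B = 32.82°, C = 99.98°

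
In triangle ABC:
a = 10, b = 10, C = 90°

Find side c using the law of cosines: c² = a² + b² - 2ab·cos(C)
c² = 10² + 10² − 2·10·10·cos(90°)
cos(90°) ≈ 0
c² ≈ 100 + 100 − 200·(0) ≈ 200 − 0 ≈ 200
c ≈ √200 ≈ 14.1421

c = 14.14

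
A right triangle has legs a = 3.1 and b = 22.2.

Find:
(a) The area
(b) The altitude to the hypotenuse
(a) The legs are perpendicular, so Area = ½·a·b = ½·3.1·22.2 = ½·68.82 = 34.41
(b) Hypotenuse c = √(a² + b²) = √(9.61 + 492.84) = √502.45 ≈ 22.4154
    Area = ½·c·h_c  ⇒  h_c = 2·Area/c = 68.82/22.4154 ≈ 3.07021

Area = 34.41, h_c = 3.07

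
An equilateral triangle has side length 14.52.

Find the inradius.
r = Area/s with s the semi-perimeter.
Area = (√3/4)·14.52² = (√3/4)·210.8304 ≈ 0.433013·210.8304 ≈ 91.2922
s = 3·14.52/2 = 21.78
r ≈ 91.2922/21.78 ≈ 4.19156
(Equivalently r = side/(2√3) = 14.52/3.4641 ≈ 4.19156.)

r = 4.192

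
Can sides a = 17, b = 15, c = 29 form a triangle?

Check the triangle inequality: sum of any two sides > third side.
a + b vs c: 17 + 15 = 32 > 29  ✓
a + c vs b: 17 + 29 = 46 > 15  ✓
b + c vs a: 15 + 29 = 44 > 17  ✓

Yes, triangle inequality satisfied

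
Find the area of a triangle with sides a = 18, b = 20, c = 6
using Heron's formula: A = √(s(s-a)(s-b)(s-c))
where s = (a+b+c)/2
s = (18 + 20 + 6)/2 = 44/2 = 22
s − a = 4, s − b = 2, s − c = 16
s(s−a)(s−b)(s−c) = 22·4·2·16 = 2816
Area = √2816 ≈ 53.066

s = 22.0, Area = 53.07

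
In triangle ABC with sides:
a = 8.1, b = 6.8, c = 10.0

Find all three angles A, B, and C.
Law of cosines for each angle (a² = 65.61, b² = 46.24, c² = 100):
cos(A) = (b² + c² − a²)/(2bc) = (46.24 + 100 − 65.61)/(2·6.8·10.0) = 80.63/136 ≈ 0.592868  ⇒  A ≈ 53.6392°
cos(B) = (a² + c² − b²)/(2ac) = (65.61 + 100 − 46.24)/(2·8.1·10.0) = 119.37/162 ≈ 0.736852  ⇒  B ≈ 42.5361°
cos(C) = (a² + b² − c²)/(2ab) = (65.61 + 46.24 − 100)/(2·8.1·6.8) = 11.85/110.16 ≈ 0.107571  ⇒  C ≈ 83.8247°
Check: A + B + C ≈ 180°

A = 53.64°, B = 42.54°, C = 83.82°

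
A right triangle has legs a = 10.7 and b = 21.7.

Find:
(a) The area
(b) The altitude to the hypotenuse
(a) The legs are perpendicular, so Area = ½·a·b = ½·10.7·21.7 = ½·232.19 = 116.095
(b) Hypotenuse c = √(a² + b²) = √(114.49 + 470.89) = √585.38 ≈ 24.1946
    Area = ½·c·h_c  ⇒  h_c = 2·Area/c = 232.19/24.1946 ≈ 9.59676

Area = 116.095, h_c = 9.597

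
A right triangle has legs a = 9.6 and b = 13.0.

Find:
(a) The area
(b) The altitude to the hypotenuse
(a) The legs are perpendicular, so Area = ½·a·b = ½·9.6·13.0 = ½·124.8 = 62.4
(b) Hypotenuse c = √(a² + b²) = √(92.16 + 169) = √261.16 ≈ 16.1604
    Area = ½·c·h_c  ⇒  h_c = 2·Area/c = 124.8/16.1604 ≈ 7.72256

Area = 62.4, h_c = 7.723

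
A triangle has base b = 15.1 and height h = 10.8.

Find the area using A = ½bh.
A = ½·b·h = ½·15.1·10.8 = ½·163.08 = 81.54

Area = 81.54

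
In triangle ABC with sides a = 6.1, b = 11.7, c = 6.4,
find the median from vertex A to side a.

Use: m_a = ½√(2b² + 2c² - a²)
m_a = ½√(2·11.7² + 2·6.4² − 6.1²) = ½√(2·136.89 + 2·40.96 − 37.21) = ½√(273.78 + 81.92 − 37.21) = ½√318.49
√318.49 ≈ 17.8463, so m_a ≈ 8.92314

m_a = 8.923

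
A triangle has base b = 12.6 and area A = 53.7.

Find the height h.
A = ½·b·h  ⇒  h = 2A/b = 2·53.7/12.6 = 107.4/12.6 ≈ 8.52381

h = 8.524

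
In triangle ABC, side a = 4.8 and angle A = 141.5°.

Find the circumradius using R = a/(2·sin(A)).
R = a/(2·sin(A)) = 4.8/(2·sin(141.5°))
sin(141.5°) ≈ 0.622515
R ≈ 4.8/(2·0.622515) = 4.8/1.24503 ≈ 3.85533

R = 3.855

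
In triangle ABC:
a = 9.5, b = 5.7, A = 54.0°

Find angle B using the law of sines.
a/sin(A) = b/sin(B)  ⇒  sin(B) = b·sin(A)/a = 5.7·sin(54.0°)/9.5
sin(54.0°) ≈ 0.809017
sin(B) ≈ 5.7·0.809017/9.5 ≈ 4.6114/9.5 ≈ 0.48541
B = arcsin(0.48541) ≈ 29.0394°
(Since b ≤ a we need B ≤ A, so the obtuse alternative 180° − 29.0394° ≈ 150.961° is rejected.)

B = 29.04°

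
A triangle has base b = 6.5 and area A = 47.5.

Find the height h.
A = ½·b·h  ⇒  h = 2A/b = 2·47.5/6.5 = 95/6.5 ≈ 14.6154

h = 14.62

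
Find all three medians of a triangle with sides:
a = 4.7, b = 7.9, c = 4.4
Median formula: m_a = ½√(2b² + 2c² − a²) (and cyclically). a² = 22.09, b² = 62.41, c² = 19.36.
m_a = ½√(2·62.41 + 2·19.36 − 22.09) = ½√141.45 ≈ ½·11.8933 ≈ 5.94664
m_b = ½√(2·22.09 + 2·19.36 − 62.41) = ½√20.49 ≈ ½·4.52659 ≈ 2.26329
m_c = ½√(2·22.09 + 2·62.41 − 19.36) = ½√149.64 ≈ ½·12.2327 ≈ 6.11637

m_a = 5.947, m_b = 2.263, m_c = 6.116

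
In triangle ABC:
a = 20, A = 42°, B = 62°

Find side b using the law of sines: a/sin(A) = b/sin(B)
a/sin(A) = b/sin(B)  ⇒  b = a·sin(B)/sin(A) = 20·sin(62°)/sin(42°)
sin(62°) ≈ 0.882948, sin(42°) ≈ 0.669131
b ≈ 20·0.882948/0.669131 ≈ 17.659/0.669131 ≈ 26.3909

b = 26.39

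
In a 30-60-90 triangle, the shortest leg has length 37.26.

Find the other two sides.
In a 30-60-90 triangle the sides are in ratio 1 : √3 : 2 (short leg : long leg : hypotenuse).
Long leg = 37.26·√3 ≈ 37.26·1.73205 ≈ 64.5362
Hypotenuse = 2·37.26 = 74.52

Long leg = 37.26√3 = 64.54, Hypotenuse = 74.52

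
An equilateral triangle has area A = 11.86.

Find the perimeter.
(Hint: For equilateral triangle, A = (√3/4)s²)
A = (√3/4)s²  ⇒  s² = 4A/√3 = 4·11.86/√3 = 47.44/1.73205 ≈ 27.3895
s ≈ √27.3895 ≈ 5.2335
Perimeter = 3s ≈ 3·5.2335 ≈ 15.7005

Perimeter = 15.7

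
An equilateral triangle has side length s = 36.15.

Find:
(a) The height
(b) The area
(a) The height splits the triangle into two 30-60-90 halves: h = s·√3/2 = 36.15·1.73205/2 ≈ 62.6136/2 ≈ 31.3068
(b) Area = (√3/4)·s² = (√3/4)·36.15² = (√3/4)·1306.8225 ≈ 0.433013·1306.8225 ≈ 565.871

Height = 31.31, Area = 565.9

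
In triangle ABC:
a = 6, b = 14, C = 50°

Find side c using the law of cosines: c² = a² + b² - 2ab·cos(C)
c² = 6² + 14² − 2·6·14·cos(50°)
cos(50°) ≈ 0.642788
c² ≈ 36 + 196 − 168·(0.642788) ≈ 232 − 107.988 ≈ 124.012
c ≈ √124.012 ≈ 11.1361

c = 11.14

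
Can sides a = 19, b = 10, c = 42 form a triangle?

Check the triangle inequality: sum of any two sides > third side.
a + b vs c: 19 + 10 = 29 ≤ 42  ✗
a + c vs b: 19 + 42 = 61 > 10  ✓
b + c vs a: 10 + 42 = 52 > 19  ✓

No: 19 + 10 = 29 is not > 42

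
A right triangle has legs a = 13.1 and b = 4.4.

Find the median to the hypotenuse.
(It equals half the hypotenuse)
Hypotenuse c = √(a² + b²) = √(171.61 + 19.36) = √190.97 ≈ 13.8192
Median to hypotenuse = c/2 ≈ 13.8192/2 ≈ 6.90959

Median = 6.91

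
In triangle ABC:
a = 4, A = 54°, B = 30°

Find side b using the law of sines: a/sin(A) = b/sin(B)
a/sin(A) = b/sin(B)  ⇒  b = a·sin(B)/sin(A) = 4·sin(30°)/sin(54°)
sin(30°) ≈ 0.5, sin(54°) ≈ 0.809017
b ≈ 4·0.5/0.809017 ≈ 2/0.809017 ≈ 2.47214

b = 2.472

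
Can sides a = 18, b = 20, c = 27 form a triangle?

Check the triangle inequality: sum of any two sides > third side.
a + b vs c: 18 + 20 = 38 > 27  ✓
a + c vs b: 18 + 27 = 45 > 20  ✓
b + c vs a: 20 + 27 = 47 > 18  ✓

Yes, triangle inequality satisfied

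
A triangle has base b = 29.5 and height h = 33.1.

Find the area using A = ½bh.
A = ½·b·h = ½·29.5·33.1 = ½·976.45 = 488.225

Area = 488.225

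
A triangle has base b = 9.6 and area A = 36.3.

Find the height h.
A = ½·b·h  ⇒  h = 2A/b = 2·36.3/9.6 = 72.6/9.6 ≈ 7.5625

h = 7.562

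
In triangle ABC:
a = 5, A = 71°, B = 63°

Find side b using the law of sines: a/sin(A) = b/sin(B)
a/sin(A) = b/sin(B)  ⇒  b = a·sin(B)/sin(A) = 5·sin(63°)/sin(71°)
sin(63°) ≈ 0.891007, sin(71°) ≈ 0.945519
b ≈ 5·0.891007/0.945519 ≈ 4.45503/0.945519 ≈ 4.71173

b = 4.712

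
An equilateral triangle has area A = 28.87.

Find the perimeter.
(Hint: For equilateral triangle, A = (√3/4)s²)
A = (√3/4)s²  ⇒  s² = 4A/√3 = 4·28.87/√3 = 115.48/1.73205 ≈ 66.6724
s ≈ √66.6724 ≈ 8.16532
Perimeter = 3s ≈ 3·8.16532 ≈ 24.496

Perimeter = 24.5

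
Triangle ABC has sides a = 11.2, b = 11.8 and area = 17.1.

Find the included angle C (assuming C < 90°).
Area = ½·a·b·sin(C)  ⇒  sin(C) = 2·Area/(a·b) = 2·17.1/(11.2·11.8) = 34.2/132.16 ≈ 0.258777
C = arcsin(0.258777) ≈ 14.9975° (taking the acute solution since C < 90°)

C = 15°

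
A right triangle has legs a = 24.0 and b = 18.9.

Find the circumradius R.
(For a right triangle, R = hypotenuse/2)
Hypotenuse c = √(a² + b²) = √(576 + 357.21) = √933.21 ≈ 30.5485
R = c/2 ≈ 30.5485/2 ≈ 15.2742

R = 15.27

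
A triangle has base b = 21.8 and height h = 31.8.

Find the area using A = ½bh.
A = ½·b·h = ½·21.8·31.8 = ½·693.24 = 346.62

Area = 346.62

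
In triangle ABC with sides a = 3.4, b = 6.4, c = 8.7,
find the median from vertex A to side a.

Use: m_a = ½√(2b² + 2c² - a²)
m_a = ½√(2·6.4² + 2·8.7² − 3.4²) = ½√(2·40.96 + 2·75.69 − 11.56) = ½√(81.92 + 151.38 − 11.56) = ½√221.74
√221.74 ≈ 14.8909, so m_a ≈ 7.44547

m_a = 7.445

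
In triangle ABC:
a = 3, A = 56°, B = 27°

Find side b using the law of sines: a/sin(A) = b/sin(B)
a/sin(A) = b/sin(B)  ⇒  b = a·sin(B)/sin(A) = 3·sin(27°)/sin(56°)
sin(27°) ≈ 0.45399, sin(56°) ≈ 0.829038
b ≈ 3·0.45399/0.829038 ≈ 1.36197/0.829038 ≈ 1.64283

b = 1.643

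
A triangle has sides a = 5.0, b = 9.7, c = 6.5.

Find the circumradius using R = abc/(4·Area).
First find the area with Heron's formula.
s = (5.0 + 9.7 + 6.5)/2 = 10.6
Area = √(s(s−a)(s−b)(s−c)) = √(10.6·5.6·0.9·4.1) ≈ √219.038 ≈ 14.7999
abc = 5.0·9.7·6.5 = 315.25
R = abc/(4·Area) ≈ 315.25/(4·14.7999) = 315.25/59.1998 ≈ 5.32519

R = 5.325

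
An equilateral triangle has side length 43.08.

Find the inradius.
r = Area/s with s the semi-perimeter.
Area = (√3/4)·43.08² = (√3/4)·1855.8864 ≈ 0.433013·1855.8864 ≈ 803.622
s = 3·43.08/2 = 64.62
r ≈ 803.622/64.62 ≈ 12.4361
(Equivalently r = side/(2√3) = 43.08/3.4641 ≈ 12.4361.)

r = 12.44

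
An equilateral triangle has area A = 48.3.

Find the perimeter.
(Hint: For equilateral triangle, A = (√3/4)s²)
A = (√3/4)s²  ⇒  s² = 4A/√3 = 4·48.3/√3 = 193.2/1.73205 ≈ 111.544
s ≈ √111.544 ≈ 10.5614
Perimeter = 3s ≈ 3·10.5614 ≈ 31.6843

Perimeter = 31.68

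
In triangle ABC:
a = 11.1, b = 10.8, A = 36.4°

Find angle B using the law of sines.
a/sin(A) = b/sin(B)  ⇒  sin(B) = b·sin(A)/a = 10.8·sin(36.4°)/11.1
sin(36.4°) ≈ 0.593419
sin(B) ≈ 10.8·0.593419/11.1 ≈ 6.40892/11.1 ≈ 0.577381
B = arcsin(0.577381) ≈ 35.2665°
(Since b ≤ a we need B ≤ A, so the obtuse alternative 180° − 35.2665° ≈ 144.733° is rejected.)

B = 35.27°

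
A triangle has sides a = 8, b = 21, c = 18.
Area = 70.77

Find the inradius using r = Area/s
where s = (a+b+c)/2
s = (8 + 21 + 18)/2 = 47/2 = 23.5
r = Area/s = 70.77/23.5 ≈ 3.01149

r = 3.011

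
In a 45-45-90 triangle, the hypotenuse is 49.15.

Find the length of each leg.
In a 45-45-90 triangle hypotenuse = leg·√2, so leg = hypotenuse/√2.
Leg = 49.15/√2 ≈ 49.15/1.41421 ≈ 34.7543

Each leg = 34.75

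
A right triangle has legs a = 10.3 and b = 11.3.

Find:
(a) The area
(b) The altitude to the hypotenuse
(a) The legs are perpendicular, so Area = ½·a·b = ½·10.3·11.3 = ½·116.39 = 58.195
(b) Hypotenuse c = √(a² + b²) = √(106.09 + 127.69) = √233.78 ≈ 15.2899
    Area = ½·c·h_c  ⇒  h_c = 2·Area/c = 116.39/15.2899 ≈ 7.61223

Area = 58.195, h_c = 7.612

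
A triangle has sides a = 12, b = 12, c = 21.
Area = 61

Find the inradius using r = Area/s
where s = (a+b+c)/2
s = (12 + 12 + 21)/2 = 45/2 = 22.5
r = Area/s = 61/22.5 ≈ 2.71111

r = 2.711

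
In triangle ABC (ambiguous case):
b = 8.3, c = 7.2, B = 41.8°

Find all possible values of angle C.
b/sin(B) = c/sin(C)  ⇒  sin(C) = c·sin(B)/b = 7.2·sin(41.8°)/8.3
sin(41.8°) ≈ 0.666532
sin(C) ≈ 7.2·0.666532/8.3 ≈ 4.79903/8.3 ≈ 0.578197
Candidate 1: C₁ = arcsin(0.578197) ≈ 35.3238°  →  A = 180° − 41.8° − 35.3238° ≈ 102.876° > 0, valid
Candidate 2: C₂ = 180° − C₁ ≈ 144.676°  →  A = 180° − 41.8° − 144.676° ≈ -6.4762° ≤ 0, not a valid triangle

C = 35.32° (one solution)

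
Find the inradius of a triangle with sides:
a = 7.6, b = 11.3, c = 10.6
r = Area/s where s is the semi-perimeter.
s = (7.6 + 11.3 + 10.6)/2 = 29.5/2 = 14.75
Area = √(s(s−a)(s−b)(s−c)) = √(14.75·7.15·3.45·4.15) ≈ √1509.96 ≈ 38.8582
r ≈ 38.8582/14.75 ≈ 2.63445

r = 2.634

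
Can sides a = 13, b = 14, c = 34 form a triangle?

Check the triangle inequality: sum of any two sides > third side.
a + b vs c: 13 + 14 = 27 ≤ 34  ✗
a + c vs b: 13 + 34 = 47 > 14  ✓
b + c vs a: 14 + 34 = 48 > 13  ✓

No: 13 + 14 = 27 is not > 34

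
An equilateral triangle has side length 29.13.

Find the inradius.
r = Area/s with s the semi-perimeter.
Area = (√3/4)·29.13² = (√3/4)·848.5569 ≈ 0.433013·848.5569 ≈ 367.436
s = 3·29.13/2 = 43.695
r ≈ 367.436/43.695 ≈ 8.40911
(Equivalently r = side/(2√3) = 29.13/3.4641 ≈ 8.40911.)

r = 8.409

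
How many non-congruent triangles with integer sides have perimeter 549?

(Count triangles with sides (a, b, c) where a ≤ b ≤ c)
Let a ≤ b ≤ c with a + b + c = 549. The only binding inequality is a + b > c, i.e. 549 − c > c, so c < 549/2; and c ≥ 549/3 since c is the largest side.
So 183 ≤ c ≤ 274. For each c, b runs from ⌈(549 − c)/2⌉ up to c (then a = 549 − b − c satisfies 1 ≤ a ≤ b automatically), giving c − ⌈(549 − c)/2⌉ + 1 choices.
Summing over c: 1 + 2 + 4 + 5 + … + 136 + 137  (92 terms, c = 183, …, 274) = 6348
Check (closed form: nearest integer to p²/48 for even p, (p+3)²/48 for odd p): (549+3)²/48 = 552²/48 = 304704/48 ≈ 6348.00 → 6348

6348 triangles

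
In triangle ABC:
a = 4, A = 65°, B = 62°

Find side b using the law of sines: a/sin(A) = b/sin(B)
a/sin(A) = b/sin(B)  ⇒  b = a·sin(B)/sin(A) = 4·sin(62°)/sin(65°)
sin(62°) ≈ 0.882948, sin(65°) ≈ 0.906308
b ≈ 4·0.882948/0.906308 ≈ 3.53179/0.906308 ≈ 3.8969

b = 3.897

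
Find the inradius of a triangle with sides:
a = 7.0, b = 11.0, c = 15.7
r = Area/s where s is the semi-perimeter.
s = (7.0 + 11.0 + 15.7)/2 = 33.7/2 = 16.85
Area = √(s(s−a)(s−b)(s−c)) = √(16.85·9.85·5.85·1.15) ≈ √1116.58 ≈ 33.4153
r ≈ 33.4153/16.85 ≈ 1.9831

r = 1.983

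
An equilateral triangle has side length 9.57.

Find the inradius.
r = Area/s with s the semi-perimeter.
Area = (√3/4)·9.57² = (√3/4)·91.5849 ≈ 0.433013·91.5849 ≈ 39.6574
s = 3·9.57/2 = 14.355
r ≈ 39.6574/14.355 ≈ 2.76262
(Equivalently r = side/(2√3) = 9.57/3.4641 ≈ 2.76262.)

r = 2.763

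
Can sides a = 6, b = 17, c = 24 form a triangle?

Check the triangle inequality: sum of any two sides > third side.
a + b vs c: 6 + 17 = 23 ≤ 24  ✗
a + c vs b: 6 + 24 = 30 > 17  ✓
b + c vs a: 17 + 24 = 41 > 6  ✓

No: 6 + 17 = 23 is not > 24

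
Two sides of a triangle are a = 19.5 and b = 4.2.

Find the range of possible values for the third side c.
Triangle inequality: |a − b| < c < a + b
|a − b| = |19.5 − 4.2| = 15.3
a + b = 19.5 + 4.2 = 23.7

15.3 < c < 23.7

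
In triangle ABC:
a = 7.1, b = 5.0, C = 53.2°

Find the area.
Two sides and the included angle (SAS): A = ½·a·b·sin(C) = ½·7.1·5.0·sin(53.2°)
sin(53.2°) ≈ 0.800731
A ≈ ½·35.5·0.800731 = 17.75·0.800731 ≈ 14.213

Area = 14.21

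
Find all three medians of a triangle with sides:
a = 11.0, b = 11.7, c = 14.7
Median formula: m_a = ½√(2b² + 2c² − a²) (and cyclically). a² = 121, b² = 136.89, c² = 216.09.
m_a = ½√(2·136.89 + 2·216.09 − 121) = ½√584.96 ≈ ½·24.1859 ≈ 12.093
m_b = ½√(2·121 + 2·216.09 − 136.89) = ½√537.29 ≈ ½·23.1795 ≈ 11.5898
m_c = ½√(2·121 + 2·136.89 − 216.09) = ½√299.69 ≈ ½·17.3116 ≈ 8.65578

m_a = 12.09, m_b = 11.59, m_c = 8.656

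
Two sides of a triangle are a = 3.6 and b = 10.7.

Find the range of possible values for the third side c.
Triangle inequality: |a − b| < c < a + b
|a − b| = |3.6 − 10.7| = 7.1
a + b = 3.6 + 10.7 = 14.3

7.1 < c < 14.3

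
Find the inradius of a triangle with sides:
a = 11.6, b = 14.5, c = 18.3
r = Area/s where s is the semi-perimeter.
s = (11.6 + 14.5 + 18.3)/2 = 44.4/2 = 22.2
Area = √(s(s−a)(s−b)(s−c)) = √(22.2·10.6·7.7·3.9) ≈ √7066.66 ≈ 84.0634
r ≈ 84.0634/22.2 ≈ 3.78664

r = 3.787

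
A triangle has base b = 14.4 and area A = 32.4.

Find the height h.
A = ½·b·h  ⇒  h = 2A/b = 2·32.4/14.4 = 64.8/14.4 ≈ 4.5

h = 4.5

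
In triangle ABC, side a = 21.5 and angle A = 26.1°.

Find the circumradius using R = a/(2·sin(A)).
R = a/(2·sin(A)) = 21.5/(2·sin(26.1°))
sin(26.1°) ≈ 0.439939
R ≈ 21.5/(2·0.439939) = 21.5/0.879878 ≈ 24.4352

R = 24.44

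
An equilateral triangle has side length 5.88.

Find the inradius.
r = Area/s with s the semi-perimeter.
Area = (√3/4)·5.88² = (√3/4)·34.5744 ≈ 0.433013·34.5744 ≈ 14.9712
s = 3·5.88/2 = 8.82
r ≈ 14.9712/8.82 ≈ 1.69741
(Equivalently r = side/(2√3) = 5.88/3.4641 ≈ 1.69741.)

r = 1.697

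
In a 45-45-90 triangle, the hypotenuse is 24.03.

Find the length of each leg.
In a 45-45-90 triangle hypotenuse = leg·√2, so leg = hypotenuse/√2.
Leg = 24.03/√2 ≈ 24.03/1.41421 ≈ 16.9918

Each leg = 16.99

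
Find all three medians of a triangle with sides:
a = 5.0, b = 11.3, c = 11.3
Median formula: m_a = ½√(2b² + 2c² − a²) (and cyclically). a² = 25, b² = 127.69, c² = 127.69.
m_a = ½√(2·127.69 + 2·127.69 − 25) = ½√485.76 ≈ ½·22.04 ≈ 11.02
m_b = ½√(2·25 + 2·127.69 − 127.69) = ½√177.69 ≈ ½·13.33 ≈ 6.66502
m_c = ½√(2·25 + 2·127.69 − 127.69) = ½√177.69 ≈ ½·13.33 ≈ 6.66502

m_a = 11.02, m_b = 6.665, m_c = 6.665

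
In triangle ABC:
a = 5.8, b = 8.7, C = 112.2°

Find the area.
Two sides and the included angle (SAS): A = ½·a·b·sin(C) = ½·5.8·8.7·sin(112.2°)
sin(112.2°) ≈ 0.925871
A ≈ ½·50.46·0.925871 = 25.23·0.925871 ≈ 23.3597

Area = 23.36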